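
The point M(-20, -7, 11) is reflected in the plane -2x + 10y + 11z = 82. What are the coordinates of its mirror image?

(-496/25, -39/5, 253/25)

With n = (-2, 10, 11), the signed offset is (n·M − 82)/|n|² = 9/225 = 1/25.
M' = M − 2t·n = (-20, -7, 11) − (2/25)·(-2, 10, 11) = (-496/25, -39/5, 253/25).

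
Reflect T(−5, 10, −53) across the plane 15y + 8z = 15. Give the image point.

(-5, 40, -37)

With n = (0, 15, 8), the signed offset is (n·T − 15)/|n|² = -289/289 = -1.
T' = T − 2t·n = (−5, 10, −53) − (-2)·(0, 15, 8) = (−5, 40, −37).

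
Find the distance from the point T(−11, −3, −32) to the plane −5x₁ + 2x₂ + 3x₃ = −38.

9√38/38

d = |(-5)·(-11) + 2·(-3) + 3·(-32) − (-38)| / √(25 + 4 + 9) = |-9| / √38 = 9√38/38.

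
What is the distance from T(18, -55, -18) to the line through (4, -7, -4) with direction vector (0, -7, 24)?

2√674

Direction vector d = (0, -7, 24).
AP = (14, -48, -14); AP·d = 0, |AP|² = 2696, |d|² = 625.
distance² = |AP|² − (AP·d)²/|d|² = 2696 − 0/625 = 2696, so the distance is 2√674.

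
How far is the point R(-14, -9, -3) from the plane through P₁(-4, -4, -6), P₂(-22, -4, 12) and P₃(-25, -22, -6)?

P₁P₂ = (-18, 0, 18) and P₁P₃ = (-21, -18, 0), so a normal is n = P₁P₂ × P₁P₃ = (324, -378, 324).
Then n·(-14, -9, -3) - (-1728) = -378.
|n| = √(104976 + 142884 + 104976) = 594, so the distance is |-378|/594 = 7/11.

7/11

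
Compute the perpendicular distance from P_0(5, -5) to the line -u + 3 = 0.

d = |(-1)·5 + 0·(-5) − (-3)| / √(1 + 0) = |-2|/1 = 2.

2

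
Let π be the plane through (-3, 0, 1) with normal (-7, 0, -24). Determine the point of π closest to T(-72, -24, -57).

(-51, -24, 15)

n = (-7, 0, -24), |n|² = 625, and n·T − (-3) = 1875.
t = 1875/625 = 3, so the foot is T − t·n = (-72, -24, -57) − 3·(-7, 0, -24) = (-51, -24, 15).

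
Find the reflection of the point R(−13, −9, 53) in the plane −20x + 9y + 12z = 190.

(27, -27, 29)

With n = (−20, 9, 12), the signed offset is (n·R − 190)/|n|² = 625/625 = 1.
R' = R − 2t·n = (−13, −9, 53) − 2·(−20, 9, 12) = (27, −27, 29).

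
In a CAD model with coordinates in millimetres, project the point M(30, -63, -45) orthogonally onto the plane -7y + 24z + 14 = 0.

(30, -70, -21)

n = (0, -7, 24), |n|² = 625, and n·M − (-14) = -625.
t = -625/625 = -1, so the foot is M − t·n = (30, -63, -45) − (-1)·(0, -7, 24) = (30, -70, -21).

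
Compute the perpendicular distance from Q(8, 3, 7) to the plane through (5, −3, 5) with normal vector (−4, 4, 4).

5/√3

The plane has equation n·(r − (5, −3, 5)) = 0, i.e. n·r = -12.
n = (−4, 4, 4); n·P − (-12) = 20; |n| = 4√3; distance = 20/(4√3) = 5√3/3.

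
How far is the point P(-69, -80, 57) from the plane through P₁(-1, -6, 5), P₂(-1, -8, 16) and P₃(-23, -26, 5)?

P₁P₂ = (0, -2, 11) and P₁P₃ = (-22, -20, 0), so a normal is n = P₁P₂ × P₁P₃ = (220, -242, -44).
d = |220·(-69) + (-242)·(-80) + (-44)·57 − 1012| / √(48400 + 58564 + 1936) = |660| / 330 = 2.

2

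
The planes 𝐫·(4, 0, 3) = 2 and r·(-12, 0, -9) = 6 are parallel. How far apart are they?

Divide the second equation by -3 to match normals: 4x₁ + 3x₃ = -2.
With common normal n = (4, 0, 3) (|n| = 5), the distance is |2 − (-2)|/|n| = 4/5.

4/5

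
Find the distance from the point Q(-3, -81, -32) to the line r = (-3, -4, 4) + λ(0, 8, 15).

51

Direction vector d = (0, 8, 15).
AP = (0, -77, -36); AP·d = -1156, |AP|² = 7225, |d|² = 289.
distance² = |AP|² − (AP·d)²/|d|² = 7225 − 1336336/289 = 2601, so the distance is 51.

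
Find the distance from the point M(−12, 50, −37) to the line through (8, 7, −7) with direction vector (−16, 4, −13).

Direction vector d = (−16, 4, −13).
AP = (−20, 43, −30); AP·d = 882, |AP|² = 3149, |d|² = 441.
distance² = |AP|² − (AP·d)²/|d|² = 3149 − 777924/441 = 1385, so the distance is √1385.

√1385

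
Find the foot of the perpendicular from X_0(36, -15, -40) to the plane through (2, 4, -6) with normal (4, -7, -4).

The perpendicular from X_0 has direction n = (4, -7, -4): r = (36, -15, -40) + μ(4, -7, -4).
Substitute into the plane: n·(X_0 + μn) = 4 gives 409 + 81μ = 4, so μ = -5.
Foot = (36, -15, -40) + (-5)·(4, -7, -4) = (16, 20, -20).

(16, 20, -20)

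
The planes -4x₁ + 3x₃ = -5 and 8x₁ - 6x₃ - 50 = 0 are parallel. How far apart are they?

4

Divide the second equation by -2 to match normals: -4x₁ + 3x₃ = -25.
Both planes have normal n = (-4, 0, 3), |n| = 5. Any point on the first plane is at distance |(-25) − (-5)|/|n| = 20/5 = 4 from the second.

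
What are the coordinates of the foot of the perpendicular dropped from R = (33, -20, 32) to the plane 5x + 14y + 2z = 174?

n = (5, 14, 2), |n|² = 225, and n·R − 174 = -225.
t = -225/225 = -1, so the foot is R − t·n = (33, -20, 32) − (-1)·(5, 14, 2) = (38, -6, 34).

(38, -6, 34)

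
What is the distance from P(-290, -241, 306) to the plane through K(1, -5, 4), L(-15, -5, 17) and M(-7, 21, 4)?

5

KL = (-16, 0, 13) and KM = (-8, 26, 0), so a normal is n = KL × KM = (-338, -104, -416).
Then n·(-290, -241, 306) - (-1482) = -2730.
|n| = √(114244 + 10816 + 173056) = 546, so the distance is |-2730|/546 = 5.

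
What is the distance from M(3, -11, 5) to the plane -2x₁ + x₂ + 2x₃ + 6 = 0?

1/3

d = |(-2)·3 + 1·(-11) + 2·5 − (-6)| / √(4 + 1 + 4) = |-1| / 3 = 1/3.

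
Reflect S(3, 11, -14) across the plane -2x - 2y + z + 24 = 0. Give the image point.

With n = (-2, -2, 1), the signed offset is (n·S − (-24))/|n|² = -18/9 = -2.
S' = S − 2t·n = (3, 11, -14) − (-4)·(-2, -2, 1) = (-5, 3, -10).

(-5, 3, -10)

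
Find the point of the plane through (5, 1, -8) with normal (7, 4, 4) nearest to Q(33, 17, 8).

(5, 1, -8)

The perpendicular from Q has direction n = (7, 4, 4): r = (33, 17, 8) + μ(7, 4, 4).
Substitute into the plane: n·(Q + μn) = 7 gives 331 + 81μ = 7, so μ = -4.
Foot = (33, 17, 8) + (-4)·(7, 4, 4) = (5, 1, -8).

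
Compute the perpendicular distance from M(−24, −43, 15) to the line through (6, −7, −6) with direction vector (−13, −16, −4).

3√97

Direction vector d = (−13, −16, −4).
AP = (−30, −36, 21), and AP × d = (480, −393, 12).
|AP × d|² = 384993 and |d|² = 441, so the distance is √(384993/441) = √873 = 3√97.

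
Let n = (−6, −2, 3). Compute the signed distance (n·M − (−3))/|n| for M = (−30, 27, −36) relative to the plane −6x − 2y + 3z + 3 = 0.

n·M − (-3) = 21.
|n| = 7, so the signed distance is 21/7 = 3.

3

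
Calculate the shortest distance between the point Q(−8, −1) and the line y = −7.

6

The normal to the line is n = (0, 1) with |n| = 1.
|n·Q − (-7)| = |-1 − (-7)| = 6, so the distance is 6/1 = 6.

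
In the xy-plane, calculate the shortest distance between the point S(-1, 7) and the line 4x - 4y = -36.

The normal to the line is n = (4, -4) with |n| = 4√2.
|n·S − (-36)| = |-32 − (-36)| = 4, so the distance is 4/(4√2) = 1/√2.

√2/2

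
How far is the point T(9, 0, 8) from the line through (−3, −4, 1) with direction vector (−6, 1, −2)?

3√5

Direction vector d = (−6, 1, −2).
AP = (12, 4, 7); AP·d = -82, |AP|² = 209, |d|² = 41.
distance² = |AP|² − (AP·d)²/|d|² = 209 − 6724/41 = 45, so the distance is 3√5.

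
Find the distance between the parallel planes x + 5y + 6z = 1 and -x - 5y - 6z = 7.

8/√62

Divide the second equation by -1 to match normals: x + 5y + 6z = -7.
Both planes have normal n = (1, 5, 6), |n| = √62. Any point on the first plane is at distance |(-7) − 1|/|n| = 8/√62 = 4√62/31 from the second.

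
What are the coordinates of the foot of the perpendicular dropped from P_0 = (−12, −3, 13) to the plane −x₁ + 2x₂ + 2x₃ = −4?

(-8, -11, 5)

n = (−1, 2, 2), |n|² = 9, and n·P_0 − (-4) = 36.
t = 36/9 = 4, so the foot is P_0 − t·n = (−12, −3, 13) − 4·(−1, 2, 2) = (−8, −11, 5).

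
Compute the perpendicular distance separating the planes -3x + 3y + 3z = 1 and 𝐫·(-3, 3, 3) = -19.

Both planes have normal n = (-3, 3, 3), |n| = 3√3. Any point on the first plane is at distance |(-19) − 1|/|n| = 20/(3√3) from the second.

20√3/9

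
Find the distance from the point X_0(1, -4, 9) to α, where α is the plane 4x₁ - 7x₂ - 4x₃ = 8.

4/3

n = (4, -7, -4); n·P − 8 = -12; |n| = 9; distance = 12/9 = 4/3.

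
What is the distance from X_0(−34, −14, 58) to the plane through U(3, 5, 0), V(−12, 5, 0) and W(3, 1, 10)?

21√29/29

UV = (−15, 0, 0) and UW = (0, −4, 10), so a normal is n = UV × UW = (0, 150, 60).
d = |150·(-14) + 60·58 − 750| / √(0 + 22500 + 3600) = |630| / (30√29) = 21/√29.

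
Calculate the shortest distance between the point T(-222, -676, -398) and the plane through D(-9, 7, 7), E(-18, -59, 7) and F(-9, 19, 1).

DE = (-9, -66, 0) and DF = (0, 12, -6), so a normal is n = DE × DF = (396, -54, -108).
d = |396·(-222) + (-54)·(-676) + (-108)·(-398) − (-4698)| / √(156816 + 2916 + 11664) = |-3726| / 414 = 9.

9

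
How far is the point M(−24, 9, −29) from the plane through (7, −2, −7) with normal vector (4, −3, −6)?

The plane has equation n·(r − (7, −2, −7)) = 0, i.e. n·r = 76.
d = |4·(-24) + (-3)·9 + (-6)·(-29) − 76| / √(16 + 9 + 36) = |-25| / √61 = 25/√61.

25/√61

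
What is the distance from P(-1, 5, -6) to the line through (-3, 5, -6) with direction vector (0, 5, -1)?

2

Direction vector d = (0, 5, -1).
AP = (2, 0, 0); AP·d = 0, |AP|² = 4, |d|² = 26.
distance² = |AP|² − (AP·d)²/|d|² = 4 − 0/26 = 4, so the distance is 2.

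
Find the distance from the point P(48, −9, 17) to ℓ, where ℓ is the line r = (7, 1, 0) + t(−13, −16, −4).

3√181

Direction vector d = (−13, −16, −4).
AP = (41, −10, 17); AP·d = -441, |AP|² = 2070, |d|² = 441.
distance² = |AP|² − (AP·d)²/|d|² = 2070 − 194481/441 = 1629, so the distance is 3√181.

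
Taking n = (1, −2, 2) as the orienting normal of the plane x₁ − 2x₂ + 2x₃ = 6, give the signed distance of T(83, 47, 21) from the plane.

25/3

n·T − 6 = 25.
|n| = 3, so the signed distance is 25/3.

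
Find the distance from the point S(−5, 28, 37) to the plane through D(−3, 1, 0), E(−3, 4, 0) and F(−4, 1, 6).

DE = (0, 3, 0) and DF = (−1, 0, 6), so a normal is n = DE × DF = (18, 0, 3).
n = (18, 0, 3); n·P − (-54) = 75; |n| = 3√37; distance = 75/(3√37) = 25/√37.

25/√37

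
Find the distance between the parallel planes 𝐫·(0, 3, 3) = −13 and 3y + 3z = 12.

25√2/6

With common normal n = (0, 3, 3) (|n| = 3√2), the distance is |(-13) − 12|/|n| = 25/(3√2).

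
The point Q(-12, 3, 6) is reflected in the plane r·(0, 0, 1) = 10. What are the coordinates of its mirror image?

n = (0, 0, 1), |n|² = 1, n·Q − 10 = -4, so t = -4/1 = -4.
Foot F = Q − (-4)·n = (-12, 3, 10); the reflection is 2F − Q = (-12, 3, 14).

(-12, 3, 14)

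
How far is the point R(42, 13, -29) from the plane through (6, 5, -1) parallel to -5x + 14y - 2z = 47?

Parallel planes share the normal n = (-5, 14, -2); since (6, 5, -1) lies on the plane, its equation is -5x + 14y - 2z = 42.
d = |(-5)·42 + 14·13 + (-2)·(-29) − 42| / √(25 + 196 + 4) = |-12| / 15 = 4/5.

4/5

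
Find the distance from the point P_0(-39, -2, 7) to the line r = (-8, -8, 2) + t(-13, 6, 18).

Direction vector d = (-13, 6, 18).
AP = (-31, 6, 5), and AP × d = (78, 493, -108).
|AP × d|² = 260797 and |d|² = 529, so the distance is √(260797/529) = √493.

√493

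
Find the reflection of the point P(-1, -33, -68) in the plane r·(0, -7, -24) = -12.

n = (0, -7, -24), |n|² = 625, n·P − (-12) = 1875, so t = 1875/625 = 3.
Foot F = P − 3·n = (-1, -12, 4); the reflection is 2F − P = (-1, 9, 76).

(-1, 9, 76)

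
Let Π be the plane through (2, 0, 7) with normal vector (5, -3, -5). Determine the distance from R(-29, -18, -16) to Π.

The plane has equation n·(r − (2, 0, 7)) = 0, i.e. n·r = -25.
Then n·(-29, -18, -16) - (-25) = 14.
|n| = √(25 + 9 + 25) = √59, so the distance is |14|/√59 = 14√59/59.

14/√59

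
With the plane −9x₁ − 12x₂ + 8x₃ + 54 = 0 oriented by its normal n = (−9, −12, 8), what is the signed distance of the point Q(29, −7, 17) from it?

n·Q − (-54) = 13.
|n| = 17, so the signed distance is 13/17.

13/17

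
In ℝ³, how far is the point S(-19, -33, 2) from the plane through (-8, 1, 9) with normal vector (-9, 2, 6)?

The plane has equation n·(r − (-8, 1, 9)) = 0, i.e. n·r = 128.
Then n·(-19, -33, 2) - 128 = -11.
|n| = √(81 + 4 + 36) = 11, so the distance is |-11|/11 = 1.

1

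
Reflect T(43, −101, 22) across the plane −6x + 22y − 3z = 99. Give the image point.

n = (−6, 22, −3), |n|² = 529, n·T − 99 = -2645, so t = -2645/529 = -5.
Foot F = T − (-5)·n = (13, 9, 7); the reflection is 2F − T = (−17, 119, −8).

(-17, 119, -8)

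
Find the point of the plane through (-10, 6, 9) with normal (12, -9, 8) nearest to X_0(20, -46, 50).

n = (12, -9, 8), |n|² = 289, and n·X_0 − (-102) = 1156.
t = 1156/289 = 4, so the foot is X_0 − t·n = (20, -46, 50) − 4·(12, -9, 8) = (-28, -10, 18).

(-28, -10, 18)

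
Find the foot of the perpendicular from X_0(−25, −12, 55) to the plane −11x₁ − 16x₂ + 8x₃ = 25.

(-3, 20, 39)

The perpendicular from X_0 has direction n = (−11, −16, 8): r = (−25, −12, 55) + λ(−11, −16, 8).
Substitute into the plane: n·(X_0 + λn) = 25 gives 907 + 441λ = 25, so λ = -2.
Foot = (−25, −12, 55) + (-2)·(−11, −16, 8) = (−3, 20, 39).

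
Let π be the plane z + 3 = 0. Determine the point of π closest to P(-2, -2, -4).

The perpendicular from P has direction n = (0, 0, 1): r = (-2, -2, -4) + μ(0, 0, 1).
Substitute into the plane: n·(P + μn) = -3 gives -4 + 1μ = -3, so μ = 1.
Foot = (-2, -2, -4) + 1·(0, 0, 1) = (-2, -2, -3).

(-2, -2, -3)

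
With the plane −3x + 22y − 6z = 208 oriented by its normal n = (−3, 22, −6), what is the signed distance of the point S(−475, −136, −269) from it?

n·S − 208 = -161.
|n| = 23, so the signed distance is -161/23 = -7.

-7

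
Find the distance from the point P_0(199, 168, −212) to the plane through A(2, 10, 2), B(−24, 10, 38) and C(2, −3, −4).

8

AB = (−26, 0, 36) and AC = (0, −13, −6), so a normal is n = AB × AC = (468, −156, 338).
Then n·(199, 168, −212) − 52 = −4784.
|n| = √(219024 + 24336 + 114244) = 598, so the distance is |-4784|/598 = 8.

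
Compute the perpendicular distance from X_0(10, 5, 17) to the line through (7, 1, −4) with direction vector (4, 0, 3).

√241

Direction vector d = (4, 0, 3).
AP = (3, 4, 21), and AP × d = (12, 75, −16).
|AP × d|² = 6025 and |d|² = 25, so the distance is √(6025/25) = √241.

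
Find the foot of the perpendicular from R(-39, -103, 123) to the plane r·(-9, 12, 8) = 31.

(-627/17, -1799/17, 2059/17)

The perpendicular from R has direction n = (-9, 12, 8): r = (-39, -103, 123) + λ(-9, 12, 8).
Substitute into the plane: n·(R + λn) = 31 gives 99 + 289λ = 31, so λ = -4/17.
Foot = (-39, -103, 123) + (-4/17)·(-9, 12, 8) = (-627/17, -1799/17, 2059/17).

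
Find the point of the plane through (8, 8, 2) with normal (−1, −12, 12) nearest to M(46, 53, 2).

(44, 29, 26)

n = (−1, −12, 12), |n|² = 289, and n·M − (-80) = -578.
t = -578/289 = -2, so the foot is M − t·n = (46, 53, 2) − (-2)·(−1, −12, 12) = (44, 29, 26).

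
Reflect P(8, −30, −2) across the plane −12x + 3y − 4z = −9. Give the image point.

n = (−12, 3, −4), |n|² = 169, n·P − (-9) = -169, so t = -169/169 = -1.
Foot F = P − (-1)·n = (−4, −27, −6); the reflection is 2F − P = (−16, −24, −10).

(-16, -24, -10)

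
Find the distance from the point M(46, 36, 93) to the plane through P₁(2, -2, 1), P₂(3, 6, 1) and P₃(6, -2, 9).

P₁P₂ = (1, 8, 0) and P₁P₃ = (4, 0, 8), so a normal is n = P₁P₂ × P₁P₃ = (64, -8, -32).
n = (64, -8, -32); n·P − 112 = -432; |n| = 72; distance = 432/72 = 6.

6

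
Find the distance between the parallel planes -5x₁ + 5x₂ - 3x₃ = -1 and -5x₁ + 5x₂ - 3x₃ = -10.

Both planes have normal n = (-5, 5, -3), |n| = √59. Any point on the first plane is at distance |(-10) − (-1)|/|n| = 9/√59 = 9√59/59 from the second.

9/√59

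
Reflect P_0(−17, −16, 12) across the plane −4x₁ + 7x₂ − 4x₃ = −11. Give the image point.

With n = (−4, 7, −4), the signed offset is (n·P_0 − (-11))/|n|² = -81/81 = -1.
P_0' = P_0 − 2t·n = (−17, −16, 12) − (-2)·(−4, 7, −4) = (−25, −2, 4).

(-25, -2, 4)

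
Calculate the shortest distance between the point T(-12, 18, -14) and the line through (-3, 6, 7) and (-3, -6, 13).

A direction vector is d = (0, -12, 6).
AP = (-9, 12, -21), and AP × d = (-180, 54, 108).
|AP × d|² = 46980 and |d|² = 180, so the distance is √(46980/180) = √261 = 3√29.

3√29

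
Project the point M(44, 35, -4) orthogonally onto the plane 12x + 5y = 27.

n = (12, 5, 0), |n|² = 169, and n·M − 27 = 676.
t = 676/169 = 4, so the foot is M − t·n = (44, 35, -4) − 4·(12, 5, 0) = (-4, 15, -4).

(-4, 15, -4)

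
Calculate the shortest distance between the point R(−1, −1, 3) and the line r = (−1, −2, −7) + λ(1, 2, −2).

√65

Direction vector d = (1, 2, −2).
AP = (0, 1, 10), and AP × d = (−22, 10, −1).
|AP × d|² = 585 and |d|² = 9, so the distance is √(585/9) = √65.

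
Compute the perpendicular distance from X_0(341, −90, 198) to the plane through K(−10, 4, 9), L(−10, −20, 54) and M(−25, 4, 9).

6

KL = (0, −24, 45) and KM = (−15, 0, 0), so a normal is n = KL × KM = (0, −675, −360).
Then n·(341, −90, 198) − (−5940) = −4590.
|n| = √(0 + 455625 + 129600) = 765, so the distance is |-4590|/765 = 6.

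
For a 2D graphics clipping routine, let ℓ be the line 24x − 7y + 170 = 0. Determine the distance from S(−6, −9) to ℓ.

89/25

The normal to the line is n = (24, −7) with |n| = 25.
|n·S − (-170)| = |-81 − (-170)| = 89, so the distance is 89/25.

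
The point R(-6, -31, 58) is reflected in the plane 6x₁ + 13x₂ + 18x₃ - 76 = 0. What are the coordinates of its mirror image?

(-18, -57, 22)

n = (6, 13, 18), |n|² = 529, n·R − 76 = 529, so t = 529/529 = 1.
Foot F = R − 1·n = (-12, -44, 40); the reflection is 2F − R = (-18, -57, 22).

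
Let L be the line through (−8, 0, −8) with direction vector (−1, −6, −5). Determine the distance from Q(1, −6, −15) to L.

2√26

Direction vector d = (−1, −6, −5).
AP = (9, −6, −7), and AP × d = (−12, 52, −60).
|AP × d|² = 6448 and |d|² = 62, so the distance is √(6448/62) = √104 = 2√26.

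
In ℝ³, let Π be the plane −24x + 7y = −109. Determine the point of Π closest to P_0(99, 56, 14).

(27, 77, 14)

n = (−24, 7, 0), |n|² = 625, and n·P_0 − (-109) = -1875.
t = -1875/625 = -3, so the foot is P_0 − t·n = (99, 56, 14) − (-3)·(−24, 7, 0) = (27, 77, 14).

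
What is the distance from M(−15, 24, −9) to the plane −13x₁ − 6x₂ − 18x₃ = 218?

Normal vector n = (−13, −6, −18), and n·(−15, 24, −9) − 218 = −5.
|n| = √(169 + 36 + 324) = 23, so the distance is |-5|/23 = 5/23.

5/23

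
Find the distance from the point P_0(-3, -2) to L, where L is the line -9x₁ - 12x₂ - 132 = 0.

27/5

d = |(-9)·(-3) + (-12)·(-2) − 132| / √(81 + 144) = |-81|/15 = 27/5.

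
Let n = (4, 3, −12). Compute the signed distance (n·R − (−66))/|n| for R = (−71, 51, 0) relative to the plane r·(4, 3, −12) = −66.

n·R − (-66) = -65.
|n| = 13, so the signed distance is -65/13 = -5.

-5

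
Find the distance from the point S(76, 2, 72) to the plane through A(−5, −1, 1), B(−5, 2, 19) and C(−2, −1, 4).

28/√38

AB = (0, 3, 18) and AC = (3, 0, 3), so a normal is n = AB × AC = (9, 54, −9).
n = (9, 54, −9); n·P − (-108) = 252; |n| = 9√38; distance = 252/(9√38) = 28/√38.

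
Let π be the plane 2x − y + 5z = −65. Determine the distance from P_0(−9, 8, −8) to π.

Normal vector n = (2, −1, 5), and n·(−9, 8, −8) − (−65) = −1.
|n| = √(4 + 1 + 25) = √30, so the distance is |-1|/√30 = √30/30.

√30/30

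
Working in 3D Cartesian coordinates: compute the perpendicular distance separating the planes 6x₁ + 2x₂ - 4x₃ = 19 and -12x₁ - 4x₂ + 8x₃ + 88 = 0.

25/(2√14)

Divide the second equation by -2 to match normals: 6x₁ + 2x₂ - 4x₃ = 44.
With common normal n = (6, 2, -4) (|n| = 2√14), the distance is |19 − 44|/|n| = 25/(2√14) = 25√14/28.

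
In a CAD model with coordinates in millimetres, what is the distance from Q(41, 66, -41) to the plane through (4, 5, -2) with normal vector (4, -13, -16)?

The plane has equation n·(r − (4, 5, -2)) = 0, i.e. n·r = -17.
d = |4·41 + (-13)·66 + (-16)·(-41) − (-17)| / √(16 + 169 + 256) = |-21| / 21 = 1.

1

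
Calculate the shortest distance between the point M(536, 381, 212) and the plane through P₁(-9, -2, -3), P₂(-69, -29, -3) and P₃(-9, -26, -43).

P₁P₂ = (-60, -27, 0) and P₁P₃ = (0, -24, -40), so a normal is n = P₁P₂ × P₁P₃ = (1080, -2400, 1440).
n = (1080, -2400, 1440); n·P − (-9240) = -21000; |n| = 3000; distance = 21000/3000 = 7.

7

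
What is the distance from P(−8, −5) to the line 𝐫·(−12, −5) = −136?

257/13

d = |(-12)·(-8) + (-5)·(-5) − (-136)| / √(144 + 25) = |257|/13 = 257/13.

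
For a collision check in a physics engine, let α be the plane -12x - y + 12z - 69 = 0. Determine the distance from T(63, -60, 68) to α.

3

Normal vector n = (-12, -1, 12), and n·(63, -60, 68) - 69 = 51.
|n| = √(144 + 1 + 144) = 17, so the distance is |51|/17 = 3.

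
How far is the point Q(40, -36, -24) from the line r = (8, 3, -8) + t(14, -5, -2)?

2√194

Direction vector d = (14, -5, -2).
AP = (32, -39, -16), and AP × d = (-2, -160, 386).
|AP × d|² = 174600 and |d|² = 225, so the distance is √(174600/225) = √776 = 2√194.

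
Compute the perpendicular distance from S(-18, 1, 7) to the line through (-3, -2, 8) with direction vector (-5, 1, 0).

1

Direction vector d = (-5, 1, 0).
AP = (-15, 3, -1), and AP × d = (1, 5, 0).
|AP × d|² = 26 and |d|² = 26, so the distance is √(26/26) = √1 = 1.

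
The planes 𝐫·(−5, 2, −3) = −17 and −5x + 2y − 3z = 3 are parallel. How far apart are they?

Both planes have normal n = (−5, 2, −3), |n| = √38. Any point on the first plane is at distance |3 − (-17)|/|n| = 20/√38 from the second.

10√38/19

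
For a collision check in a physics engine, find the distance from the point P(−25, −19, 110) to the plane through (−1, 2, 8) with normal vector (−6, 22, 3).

12/23

The plane has equation n·(r − (−1, 2, 8)) = 0, i.e. n·r = 74.
Then n·(−25, −19, 110) − 74 = −12.
|n| = √(36 + 484 + 9) = 23, so the distance is |-12|/23 = 12/23.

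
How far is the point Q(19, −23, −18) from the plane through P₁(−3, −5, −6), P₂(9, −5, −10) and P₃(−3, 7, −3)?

2/13

P₁P₂ = (12, 0, −4) and P₁P₃ = (0, 12, 3), so a normal is n = P₁P₂ × P₁P₃ = (48, −36, 144).
n = (48, −36, 144); n·P − (-828) = -24; |n| = 156; distance = 24/156 = 2/13.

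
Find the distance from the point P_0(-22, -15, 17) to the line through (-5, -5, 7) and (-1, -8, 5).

A direction vector is d = (4, -3, -2).
AP = (-17, -10, 10), and AP × d = (50, 6, 91).
|AP × d|² = 10817 and |d|² = 29, so the distance is √(10817/29) = √373.

√373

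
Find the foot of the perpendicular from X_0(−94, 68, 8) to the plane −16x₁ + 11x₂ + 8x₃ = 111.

The perpendicular from X_0 has direction n = (−16, 11, 8): r = (−94, 68, 8) + μ(−16, 11, 8).
Substitute into the plane: n·(X_0 + μn) = 111 gives 2316 + 441μ = 111, so μ = -5.
Foot = (−94, 68, 8) + (-5)·(−16, 11, 8) = (−14, 13, −32).

(-14, 13, -32)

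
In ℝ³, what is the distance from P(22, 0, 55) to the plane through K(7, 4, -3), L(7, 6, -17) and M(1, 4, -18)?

1

KL = (0, 2, -14) and KM = (-6, 0, -15), so a normal is n = KL × KM = (-30, 84, 12).
Then n·(22, 0, 55) - 90 = -90.
|n| = √(900 + 7056 + 144) = 90, so the distance is |-90|/90 = 1.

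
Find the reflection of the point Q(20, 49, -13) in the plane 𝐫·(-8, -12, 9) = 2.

With n = (-8, -12, 9), the signed offset is (n·Q − 2)/|n|² = -867/289 = -3.
Q' = Q − 2t·n = (20, 49, -13) − (-6)·(-8, -12, 9) = (-28, -23, 41).

(-28, -23, 41)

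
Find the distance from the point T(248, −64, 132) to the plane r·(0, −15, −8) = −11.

5

Normal vector n = (0, −15, −8), and n·(248, −64, 132) − (−11) = −85.
|n| = √(0 + 225 + 64) = 17, so the distance is |-85|/17 = 5.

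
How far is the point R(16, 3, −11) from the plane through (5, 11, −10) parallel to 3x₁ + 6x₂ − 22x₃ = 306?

Parallel planes share the normal n = (3, 6, −22); since (5, 11, −10) lies on the plane, its equation is 3x₁ + 6x₂ − 22x₃ = 301.
Then n·(16, 3, −11) − 301 = 7.
|n| = √(9 + 36 + 484) = 23, so the distance is |7|/23 = 7/23.

7/23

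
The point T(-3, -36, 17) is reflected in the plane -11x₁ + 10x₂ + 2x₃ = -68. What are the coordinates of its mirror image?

n = (-11, 10, 2), |n|² = 225, n·T − (-68) = -225, so t = -225/225 = -1.
Foot F = T − (-1)·n = (-14, -26, 19); the reflection is 2F − T = (-25, -16, 21).

(-25, -16, 21)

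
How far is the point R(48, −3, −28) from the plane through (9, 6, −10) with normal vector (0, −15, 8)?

9/17

The plane has equation n·(r − (9, 6, −10)) = 0, i.e. n·r = -170.
Then n·(48, −3, −28) − (−170) = −9.
|n| = √(0 + 225 + 64) = 17, so the distance is |-9|/17 = 9/17.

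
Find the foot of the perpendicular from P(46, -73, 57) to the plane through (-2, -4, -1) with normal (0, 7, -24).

(46, -52, -15)

The perpendicular from P has direction n = (0, 7, -24): r = (46, -73, 57) + t(0, 7, -24).
Substitute into the plane: n·(P + tn) = -4 gives -1879 + 625t = -4, so t = 3.
Foot = (46, -73, 57) + 3·(0, 7, -24) = (46, -52, -15).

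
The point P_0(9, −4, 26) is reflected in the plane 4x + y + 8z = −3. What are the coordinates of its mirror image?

(-15, -10, -22)

n = (4, 1, 8), |n|² = 81, n·P_0 − (-3) = 243, so t = 243/81 = 3.
Foot F = P_0 − 3·n = (−3, −7, 2); the reflection is 2F − P_0 = (−15, −10, −22).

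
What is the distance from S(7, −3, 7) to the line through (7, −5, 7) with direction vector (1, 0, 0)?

2

Direction vector d = (1, 0, 0).
AP = (0, 2, 0), and AP × d = (0, 0, −2).
|AP × d|² = 4 and |d|² = 1, so the distance is √4 = 2.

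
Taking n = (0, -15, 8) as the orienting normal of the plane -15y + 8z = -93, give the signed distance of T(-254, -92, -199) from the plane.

n·T − (-93) = -119.
|n| = 17, so the signed distance is -119/17 = -7.

-7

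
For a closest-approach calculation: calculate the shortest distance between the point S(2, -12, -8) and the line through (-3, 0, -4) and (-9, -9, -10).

3√13

A direction vector is d = (-6, -9, -6).
AP = (5, -12, -4); AP·d = 102, |AP|² = 185, |d|² = 153.
distance² = |AP|² − (AP·d)²/|d|² = 185 − 10404/153 = 117, so the distance is 3√13.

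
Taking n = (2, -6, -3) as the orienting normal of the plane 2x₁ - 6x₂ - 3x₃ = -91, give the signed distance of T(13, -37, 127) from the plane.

-6

n·T − (-91) = -42.
|n| = 7, so the signed distance is -42/7 = -6.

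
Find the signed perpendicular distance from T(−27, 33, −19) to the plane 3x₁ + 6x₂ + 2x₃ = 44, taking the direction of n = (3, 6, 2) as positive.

n·T − 44 = 35.
|n| = 7, so the signed distance is 35/7 = 5.

5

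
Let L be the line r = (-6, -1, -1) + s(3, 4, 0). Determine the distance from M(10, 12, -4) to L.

Direction vector d = (3, 4, 0).
AP = (16, 13, -3), and AP × d = (12, -9, 25).
|AP × d|² = 850 and |d|² = 25, so the distance is √(850/25) = √34.

√34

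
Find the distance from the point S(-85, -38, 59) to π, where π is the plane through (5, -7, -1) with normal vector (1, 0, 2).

6√5

The plane has equation n·(r − (5, -7, -1)) = 0, i.e. n·r = 3.
Then n·(-85, -38, 59) - 3 = 30.
|n| = √(1 + 0 + 4) = √5, so the distance is |30|/√5 = 6√5.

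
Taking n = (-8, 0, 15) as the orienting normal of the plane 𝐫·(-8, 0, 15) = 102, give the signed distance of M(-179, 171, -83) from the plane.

5

n·M − 102 = 85.
|n| = 17, so the signed distance is 85/17 = 5.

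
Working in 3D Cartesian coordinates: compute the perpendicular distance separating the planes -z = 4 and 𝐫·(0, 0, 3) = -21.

3

Divide the second equation by -3 to match normals: -z = 7.
With common normal n = (0, 0, -1) (|n| = 1), the distance is |4 − 7|/|n| = 3/1 = 3.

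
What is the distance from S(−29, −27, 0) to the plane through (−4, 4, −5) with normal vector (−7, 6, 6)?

The plane has equation n·(r − (−4, 4, −5)) = 0, i.e. n·r = 22.
Then n·(−29, −27, 0) − 22 = 19.
|n| = √(49 + 36 + 36) = 11, so the distance is |19|/11 = 19/11.

19/11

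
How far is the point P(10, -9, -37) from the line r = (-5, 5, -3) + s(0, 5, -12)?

Direction vector d = (0, 5, -12).
AP = (15, -14, -34), and AP × d = (338, 180, 75).
|AP × d|² = 152269 and |d|² = 169, so the distance is √(152269/169) = √901.

√901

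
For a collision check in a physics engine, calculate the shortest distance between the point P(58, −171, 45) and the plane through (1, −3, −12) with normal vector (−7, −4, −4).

5

The plane has equation n·(r − (1, −3, −12)) = 0, i.e. n·r = 53.
Then n·(58, −171, 45) − 53 = 45.
|n| = √(49 + 16 + 16) = 9, so the distance is |45|/9 = 5.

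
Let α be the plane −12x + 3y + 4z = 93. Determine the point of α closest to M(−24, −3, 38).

(0, -9, 30)

n = (−12, 3, 4), |n|² = 169, and n·M − 93 = 338.
t = 338/169 = 2, so the foot is M − t·n = (−24, −3, 38) − 2·(−12, 3, 4) = (0, −9, 30).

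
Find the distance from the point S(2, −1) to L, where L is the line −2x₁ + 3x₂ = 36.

The normal to the line is n = (−2, 3) with |n| = √13.
|n·S − 36| = |-7 − 36| = 43, so the distance is 43/√13.

43/√13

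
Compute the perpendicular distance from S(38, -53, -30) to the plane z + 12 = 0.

d = |1·(-30) − (-12)| / √(0 + 0 + 1) = |-18| / 1 = 18.

18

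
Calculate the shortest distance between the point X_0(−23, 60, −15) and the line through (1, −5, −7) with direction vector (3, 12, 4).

√2161

Direction vector d = (3, 12, 4).
AP = (−24, 65, −8); AP·d = 676, |AP|² = 4865, |d|² = 169.
distance² = |AP|² − (AP·d)²/|d|² = 4865 − 456976/169 = 2161, so the distance is √2161.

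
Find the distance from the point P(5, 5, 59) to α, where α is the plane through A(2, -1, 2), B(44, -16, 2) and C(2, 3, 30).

AB = (42, -15, 0) and AC = (0, 4, 28), so a normal is n = AB × AC = (-420, -1176, 168).
d = |(-420)·5 + (-1176)·5 + 168·59 − 672| / √(176400 + 1382976 + 28224) = |1260| / 1260 = 1.

1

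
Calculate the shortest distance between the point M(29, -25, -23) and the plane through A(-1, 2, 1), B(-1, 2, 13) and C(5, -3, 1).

12/√61

AB = (0, 0, 12) and AC = (6, -5, 0), so a normal is n = AB × AC = (60, 72, 0).
n = (60, 72, 0); n·P − 84 = -144; |n| = 12√61; distance = 144/(12√61) = 12/√61.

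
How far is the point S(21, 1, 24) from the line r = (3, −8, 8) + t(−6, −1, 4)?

Direction vector d = (−6, −1, 4).
AP = (18, 9, 16); AP·d = -53, |AP|² = 661, |d|² = 53.
distance² = |AP|² − (AP·d)²/|d|² = 661 − 2809/53 = 608, so the distance is 4√38.

4√38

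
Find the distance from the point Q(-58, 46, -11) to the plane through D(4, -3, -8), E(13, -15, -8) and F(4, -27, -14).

DE = (9, -12, 0) and DF = (0, -24, -6), so a normal is n = DE × DF = (72, 54, -216).
n = (72, 54, -216); n·P − 1854 = -1170; |n| = 234; distance = 1170/234 = 5.

5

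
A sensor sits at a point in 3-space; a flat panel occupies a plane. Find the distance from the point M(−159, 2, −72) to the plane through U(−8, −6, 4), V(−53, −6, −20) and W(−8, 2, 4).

4

UV = (−45, 0, −24) and UW = (0, 8, 0), so a normal is n = UV × UW = (192, 0, −360).
n = (192, 0, −360); n·P − (-2976) = -1632; |n| = 408; distance = 1632/408 = 4.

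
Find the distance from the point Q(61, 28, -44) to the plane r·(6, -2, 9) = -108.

d = |6·61 + (-2)·28 + 9·(-44) − (-108)| / √(36 + 4 + 81) = |22| / 11 = 2.

2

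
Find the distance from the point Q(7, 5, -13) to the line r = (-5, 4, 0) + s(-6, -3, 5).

Direction vector d = (-6, -3, 5).
AP = (12, 1, -13); AP·d = -140, |AP|² = 314, |d|² = 70.
distance² = |AP|² − (AP·d)²/|d|² = 314 − 19600/70 = 34, so the distance is √34.

√34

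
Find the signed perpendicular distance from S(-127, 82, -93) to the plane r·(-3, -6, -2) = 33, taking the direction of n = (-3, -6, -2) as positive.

6

n·S − 33 = 42.
|n| = 7, so the signed distance is 42/7 = 6.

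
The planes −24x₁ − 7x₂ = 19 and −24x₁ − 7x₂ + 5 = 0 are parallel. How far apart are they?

24/25

Both planes have normal n = (−24, −7, 0), |n| = 25. Any point on the first plane is at distance |(-5) − 19|/|n| = 24/25 from the second.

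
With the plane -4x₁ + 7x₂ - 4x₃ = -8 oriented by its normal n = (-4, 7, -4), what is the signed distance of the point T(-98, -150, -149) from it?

-6

n·T − (-8) = -54.
|n| = 9, so the signed distance is -54/9 = -6.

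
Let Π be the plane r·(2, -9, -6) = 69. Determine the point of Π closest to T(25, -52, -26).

The perpendicular from T has direction n = (2, -9, -6): r = (25, -52, -26) + λ(2, -9, -6).
Substitute into the plane: n·(T + λn) = 69 gives 674 + 121λ = 69, so λ = -5.
Foot = (25, -52, -26) + (-5)·(2, -9, -6) = (15, -7, 4).

(15, -7, 4)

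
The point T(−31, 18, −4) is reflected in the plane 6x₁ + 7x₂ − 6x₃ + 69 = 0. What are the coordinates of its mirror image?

n = (6, 7, −6), |n|² = 121, n·T − (-69) = 33, so t = 33/121 = 3/11.
Foot F = T − (3/11)·n = (−359/11, 177/11, −26/11); the reflection is 2F − T = (−377/11, 156/11, −8/11).

(-377/11, 156/11, -8/11)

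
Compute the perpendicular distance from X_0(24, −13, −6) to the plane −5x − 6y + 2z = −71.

Normal vector n = (−5, −6, 2), and n·(24, −13, −6) − (−71) = 17.
|n| = √(25 + 36 + 4) = √65, so the distance is |17|/√65 = 17/√65.

17/√65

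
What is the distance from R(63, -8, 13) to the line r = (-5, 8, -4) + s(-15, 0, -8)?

Direction vector d = (-15, 0, -8).
AP = (68, -16, 17), and AP × d = (128, 289, -240).
|AP × d|² = 157505 and |d|² = 289, so the distance is √(157505/289) = √545.

√545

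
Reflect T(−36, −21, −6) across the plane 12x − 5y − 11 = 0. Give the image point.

(12, -41, -6)

With n = (12, −5, 0), the signed offset is (n·T − 11)/|n|² = -338/169 = -2.
T' = T − 2t·n = (−36, −21, −6) − (-4)·(12, −5, 0) = (12, −41, −6).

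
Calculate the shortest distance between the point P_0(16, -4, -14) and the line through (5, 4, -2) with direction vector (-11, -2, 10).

Direction vector d = (-11, -2, 10).
AP = (11, -8, -12), and AP × d = (-104, 22, -110).
|AP × d|² = 23400 and |d|² = 225, so the distance is √(23400/225) = √104 = 2√26.

2√26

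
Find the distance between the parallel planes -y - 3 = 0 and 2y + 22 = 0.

8

Divide the second equation by -2 to match normals: -y = 11.
With common normal n = (0, -1, 0) (|n| = 1), the distance is |3 − 11|/|n| = 8/1 = 8.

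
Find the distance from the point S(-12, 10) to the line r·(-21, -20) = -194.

246/29

The normal to the line is n = (-21, -20) with |n| = 29.
|n·S − (-194)| = |52 − (-194)| = 246, so the distance is 246/29.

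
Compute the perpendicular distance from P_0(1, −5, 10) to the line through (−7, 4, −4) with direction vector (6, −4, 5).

√33

Direction vector d = (6, −4, 5).
AP = (8, −9, 14), and AP × d = (11, 44, 22).
|AP × d|² = 2541 and |d|² = 77, so the distance is √(2541/77) = √33.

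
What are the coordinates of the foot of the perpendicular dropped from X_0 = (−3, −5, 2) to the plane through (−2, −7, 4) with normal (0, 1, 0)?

(-3, -7, 2)

n = (0, 1, 0), |n|² = 1, and n·X_0 − (-7) = 2.
t = 2/1 = 2, so the foot is X_0 − t·n = (−3, −5, 2) − 2·(0, 1, 0) = (−3, −7, 2).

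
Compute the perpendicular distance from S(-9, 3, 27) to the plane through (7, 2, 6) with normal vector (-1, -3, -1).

The plane has equation n·(r − (7, 2, 6)) = 0, i.e. n·r = -19.
d = |(-1)·(-9) + (-3)·3 + (-1)·27 − (-19)| / √(1 + 9 + 1) = |-8| / √11 = 8√11/11.

8√11/11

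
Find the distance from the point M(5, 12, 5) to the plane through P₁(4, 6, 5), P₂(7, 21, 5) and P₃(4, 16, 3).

P₁P₂ = (3, 15, 0) and P₁P₃ = (0, 10, -2), so a normal is n = P₁P₂ × P₁P₃ = (-30, 6, 30).
n = (-30, 6, 30); n·P − 66 = 6; |n| = 6√51; distance = 6/(6√51) = √51/51.

√51/51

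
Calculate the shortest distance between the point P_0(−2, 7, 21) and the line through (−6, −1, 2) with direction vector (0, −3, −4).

Direction vector d = (0, −3, −4).
AP = (4, 8, 19), and AP × d = (25, 16, −12).
|AP × d|² = 1025 and |d|² = 25, so the distance is √(1025/25) = √41.

√41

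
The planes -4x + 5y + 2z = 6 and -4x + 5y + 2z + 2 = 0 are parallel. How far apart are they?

8√5/15

Both planes have normal n = (-4, 5, 2), |n| = 3√5. Any point on the first plane is at distance |(-2) − 6|/|n| = 8/(3√5) from the second.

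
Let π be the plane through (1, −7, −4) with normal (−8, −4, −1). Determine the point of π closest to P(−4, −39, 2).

The perpendicular from P has direction n = (−8, −4, −1): r = (−4, −39, 2) + λ(−8, −4, −1).
Substitute into the plane: n·(P + λn) = 24 gives 186 + 81λ = 24, so λ = -2.
Foot = (−4, −39, 2) + (-2)·(−8, −4, −1) = (12, −31, 4).

(12, -31, 4)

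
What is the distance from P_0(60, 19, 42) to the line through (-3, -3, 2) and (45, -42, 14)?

A direction vector is d = (48, -39, 12).
AP = (63, 22, 40); AP·d = 2646, |AP|² = 6053, |d|² = 3969.
distance² = |AP|² − (AP·d)²/|d|² = 6053 − 7001316/3969 = 4289, so the distance is √4289.

√4289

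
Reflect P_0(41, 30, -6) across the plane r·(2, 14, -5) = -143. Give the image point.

n = (2, 14, -5), |n|² = 225, n·P_0 − (-143) = 675, so t = 675/225 = 3.
Foot F = P_0 − 3·n = (35, -12, 9); the reflection is 2F − P_0 = (29, -54, 24).

(29, -54, 24)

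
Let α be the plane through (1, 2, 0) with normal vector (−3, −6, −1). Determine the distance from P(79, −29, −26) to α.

The plane has equation n·(r − (1, 2, 0)) = 0, i.e. n·r = -15.
n = (−3, −6, −1); n·P − (-15) = -22; |n| = √46; distance = 22/√46 = 11√46/23.

11√46/23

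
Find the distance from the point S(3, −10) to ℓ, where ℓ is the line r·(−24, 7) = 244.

The normal to the line is n = (−24, 7) with |n| = 25.
|n·S − 244| = |-142 − 244| = 386, so the distance is 386/25.

386/25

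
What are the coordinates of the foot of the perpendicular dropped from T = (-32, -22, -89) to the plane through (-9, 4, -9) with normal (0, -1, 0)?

The perpendicular from T has direction n = (0, -1, 0): r = (-32, -22, -89) + t(0, -1, 0).
Substitute into the plane: n·(T + tn) = -4 gives 22 + 1t = -4, so t = -26.
Foot = (-32, -22, -89) + (-26)·(0, -1, 0) = (-32, 4, -89).

(-32, 4, -89)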